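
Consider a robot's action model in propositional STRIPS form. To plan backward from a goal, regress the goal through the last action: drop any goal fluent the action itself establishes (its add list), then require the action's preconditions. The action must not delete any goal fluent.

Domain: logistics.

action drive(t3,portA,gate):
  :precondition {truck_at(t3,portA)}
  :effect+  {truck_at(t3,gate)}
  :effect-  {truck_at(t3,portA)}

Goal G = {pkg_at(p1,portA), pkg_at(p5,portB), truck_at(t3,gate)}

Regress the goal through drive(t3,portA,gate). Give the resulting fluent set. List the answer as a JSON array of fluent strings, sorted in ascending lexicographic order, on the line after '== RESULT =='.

Compute (G \ add) ∪ pre:
  G ∩ del = {}  (empty — regression defined)
  G \ add = {pkg_at(p1,portA), pkg_at(p5,portB), truck_at(t3,gate)} \ {truck_at(t3,gate)} = {pkg_at(p1,portA), pkg_at(p5,portB)}
  ∪ pre   = {pkg_at(p1,portA), pkg_at(p5,portB)} ∪ {truck_at(t3,portA)}
          = {pkg_at(p1,portA), pkg_at(p5,portB), truck_at(t3,portA)}

== RESULT ==
["pkg_at(p1,portA)", "pkg_at(p5,portB)", "truck_at(t3,portA)"]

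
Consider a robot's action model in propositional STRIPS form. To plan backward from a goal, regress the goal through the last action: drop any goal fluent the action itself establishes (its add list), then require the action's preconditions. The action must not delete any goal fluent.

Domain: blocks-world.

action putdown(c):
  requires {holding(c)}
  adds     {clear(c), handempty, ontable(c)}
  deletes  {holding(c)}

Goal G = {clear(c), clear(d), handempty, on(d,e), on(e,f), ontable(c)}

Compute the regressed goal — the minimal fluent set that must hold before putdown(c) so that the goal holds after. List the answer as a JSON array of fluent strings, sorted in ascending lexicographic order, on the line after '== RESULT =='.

Compute (G \ add) ∪ pre:
  G ∩ del = {}  (empty — regression defined)
  G \ add = {clear(c), clear(d), handempty, on(d,e), on(e,f), ontable(c)} \ {clear(c), handempty, ontable(c)} = {clear(d), on(d,e), on(e,f)}
  ∪ pre   = {clear(d), on(d,e), on(e,f)} ∪ {holding(c)}
          = {clear(d), holding(c), on(d,e), on(e,f)}

== RESULT ==
["clear(d)", "holding(c)", "on(d,e)", "on(e,f)"]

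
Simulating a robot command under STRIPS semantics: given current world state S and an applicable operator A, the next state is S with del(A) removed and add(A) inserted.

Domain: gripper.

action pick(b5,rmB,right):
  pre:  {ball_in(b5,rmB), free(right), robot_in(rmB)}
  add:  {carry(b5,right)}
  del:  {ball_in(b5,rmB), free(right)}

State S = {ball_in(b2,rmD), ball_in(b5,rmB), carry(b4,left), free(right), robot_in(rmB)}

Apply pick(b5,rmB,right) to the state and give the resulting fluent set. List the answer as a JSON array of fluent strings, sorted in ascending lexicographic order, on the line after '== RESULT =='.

Compute (S \ del) ∪ add:
  pre ⊆ S: {ball_in(b5,rmB), free(right), robot_in(rmB)} ⊆ S  — applicable
  S \ del = {ball_in(b2,rmD), carry(b4,left), robot_in(rmB)}
  ∪ add   = {ball_in(b2,rmD), carry(b4,left), carry(b5,right), robot_in(rmB)}

== RESULT ==
["ball_in(b2,rmD)", "carry(b4,left)", "carry(b5,right)", "robot_in(rmB)"]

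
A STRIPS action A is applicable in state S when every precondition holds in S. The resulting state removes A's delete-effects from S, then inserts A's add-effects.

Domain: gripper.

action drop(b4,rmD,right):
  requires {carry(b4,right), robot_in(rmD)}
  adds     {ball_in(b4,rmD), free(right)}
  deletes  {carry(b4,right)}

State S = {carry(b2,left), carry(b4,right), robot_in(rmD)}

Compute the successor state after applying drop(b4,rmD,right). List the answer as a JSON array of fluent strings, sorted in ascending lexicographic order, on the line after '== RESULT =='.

Compute (S \ del) ∪ add:
  pre ⊆ S: {carry(b4,right), robot_in(rmD)} ⊆ S  — applicable
  S \ del = {carry(b2,left), robot_in(rmD)}
  ∪ add   = {ball_in(b4,rmD), carry(b2,left), free(right), robot_in(rmD)}

== RESULT ==
["ball_in(b4,rmD)", "carry(b2,left)", "free(right)", "robot_in(rmD)"]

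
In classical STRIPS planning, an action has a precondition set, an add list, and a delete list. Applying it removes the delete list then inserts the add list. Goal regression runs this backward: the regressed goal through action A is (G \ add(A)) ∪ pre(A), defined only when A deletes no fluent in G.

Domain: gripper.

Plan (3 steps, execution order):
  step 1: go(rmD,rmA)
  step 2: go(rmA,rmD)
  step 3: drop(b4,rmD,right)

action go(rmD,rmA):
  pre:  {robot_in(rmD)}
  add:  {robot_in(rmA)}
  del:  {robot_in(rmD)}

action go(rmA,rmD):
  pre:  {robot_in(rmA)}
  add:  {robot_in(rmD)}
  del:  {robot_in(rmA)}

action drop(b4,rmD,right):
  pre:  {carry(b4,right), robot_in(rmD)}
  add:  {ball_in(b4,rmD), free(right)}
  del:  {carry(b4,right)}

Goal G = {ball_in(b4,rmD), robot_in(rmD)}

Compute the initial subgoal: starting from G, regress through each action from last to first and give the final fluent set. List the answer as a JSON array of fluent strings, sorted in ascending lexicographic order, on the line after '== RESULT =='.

Work backward from the goal:
  through step 3 (drop(b4,rmD,right)): drop {ball_in(b4,rmD)}, keep {robot_in(rmD)}, require {carry(b4,right), robot_in(rmD)}
    → {carry(b4,right), robot_in(rmD)}
  through step 2 (go(rmA,rmD)): drop {robot_in(rmD)}, keep {carry(b4,right)}, require {robot_in(rmA)}
    → {carry(b4,right), robot_in(rmA)}
  through step 1 (go(rmD,rmA)): drop {robot_in(rmA)}, keep {carry(b4,right)}, require {robot_in(rmD)}
    → {carry(b4,right), robot_in(rmD)}

== RESULT ==
["carry(b4,right)", "robot_in(rmD)"]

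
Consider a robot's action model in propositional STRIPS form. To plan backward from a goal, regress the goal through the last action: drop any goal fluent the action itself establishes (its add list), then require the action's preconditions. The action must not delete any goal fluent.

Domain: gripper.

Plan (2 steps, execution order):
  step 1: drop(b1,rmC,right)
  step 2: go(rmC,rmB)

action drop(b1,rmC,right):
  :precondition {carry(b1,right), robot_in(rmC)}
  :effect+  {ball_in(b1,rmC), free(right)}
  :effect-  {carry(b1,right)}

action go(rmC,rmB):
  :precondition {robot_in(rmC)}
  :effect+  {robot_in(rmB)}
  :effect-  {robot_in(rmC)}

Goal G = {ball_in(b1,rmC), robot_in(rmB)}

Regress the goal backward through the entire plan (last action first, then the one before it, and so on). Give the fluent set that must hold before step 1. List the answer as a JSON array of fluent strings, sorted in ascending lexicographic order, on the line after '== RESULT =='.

Regress step by step:
  through step 2 (go(rmC,rmB)): drop {robot_in(rmB)}, keep {ball_in(b1,rmC)}, require {robot_in(rmC)}
    → {ball_in(b1,rmC), robot_in(rmC)}
  through step 1 (drop(b1,rmC,right)): drop {ball_in(b1,rmC)}, keep {robot_in(rmC)}, require {carry(b1,right), robot_in(rmC)}
    → {carry(b1,right), robot_in(rmC)}

== RESULT ==
["carry(b1,right)", "robot_in(rmC)"]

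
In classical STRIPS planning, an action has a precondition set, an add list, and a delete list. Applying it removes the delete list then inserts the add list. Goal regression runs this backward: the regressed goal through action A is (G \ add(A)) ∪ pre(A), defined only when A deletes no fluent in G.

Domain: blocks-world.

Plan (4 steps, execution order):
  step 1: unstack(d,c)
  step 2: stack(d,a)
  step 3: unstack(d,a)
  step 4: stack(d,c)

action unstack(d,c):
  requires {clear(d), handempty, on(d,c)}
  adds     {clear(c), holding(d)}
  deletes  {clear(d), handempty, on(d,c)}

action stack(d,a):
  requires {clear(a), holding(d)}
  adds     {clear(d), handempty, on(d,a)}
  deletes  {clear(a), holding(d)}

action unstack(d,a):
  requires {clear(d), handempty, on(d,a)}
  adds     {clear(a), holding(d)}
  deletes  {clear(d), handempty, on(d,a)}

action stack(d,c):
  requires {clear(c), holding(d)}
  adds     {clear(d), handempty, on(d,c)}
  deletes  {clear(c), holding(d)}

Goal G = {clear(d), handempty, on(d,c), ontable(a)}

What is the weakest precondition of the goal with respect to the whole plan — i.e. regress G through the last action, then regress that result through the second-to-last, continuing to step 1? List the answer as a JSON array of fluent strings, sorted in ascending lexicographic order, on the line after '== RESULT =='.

Work backward from the goal:
  through step 4 (stack(d,c)): drop {clear(d), handempty, on(d,c)}, keep {ontable(a)}, require {clear(c), holding(d)}
    → {clear(c), holding(d), ontable(a)}
  through step 3 (unstack(d,a)): drop {holding(d)}, keep {clear(c), ontable(a)}, require {clear(d), handempty, on(d,a)}
    → {clear(c), clear(d), handempty, on(d,a), ontable(a)}
  through step 2 (stack(d,a)): drop {clear(d), handempty, on(d,a)}, keep {clear(c), ontable(a)}, require {clear(a), holding(d)}
    → {clear(a), clear(c), holding(d), ontable(a)}
  through step 1 (unstack(d,c)): drop {clear(c), holding(d)}, keep {clear(a), ontable(a)}, require {clear(d), handempty, on(d,c)}
    → {clear(a), clear(d), handempty, on(d,c), ontable(a)}

== RESULT ==
["clear(a)", "clear(d)", "handempty", "on(d,c)", "ontable(a)"]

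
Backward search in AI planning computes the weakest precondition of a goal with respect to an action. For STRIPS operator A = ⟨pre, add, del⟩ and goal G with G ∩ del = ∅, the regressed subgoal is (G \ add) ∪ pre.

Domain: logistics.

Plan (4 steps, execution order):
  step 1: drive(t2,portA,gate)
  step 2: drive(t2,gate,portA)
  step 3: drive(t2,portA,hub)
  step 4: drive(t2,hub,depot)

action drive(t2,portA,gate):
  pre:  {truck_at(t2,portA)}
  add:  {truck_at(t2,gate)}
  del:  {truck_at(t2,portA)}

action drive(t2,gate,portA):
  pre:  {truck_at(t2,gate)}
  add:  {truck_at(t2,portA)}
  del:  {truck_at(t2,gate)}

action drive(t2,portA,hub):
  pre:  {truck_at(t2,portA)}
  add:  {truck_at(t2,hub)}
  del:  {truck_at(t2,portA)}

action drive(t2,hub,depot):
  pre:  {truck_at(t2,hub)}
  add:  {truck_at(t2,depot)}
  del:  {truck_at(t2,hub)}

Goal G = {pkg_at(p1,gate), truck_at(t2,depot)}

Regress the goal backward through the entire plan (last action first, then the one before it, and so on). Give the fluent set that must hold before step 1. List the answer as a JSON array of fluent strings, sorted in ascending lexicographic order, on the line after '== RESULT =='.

Work backward from the goal:
  through step 4 (drive(t2,hub,depot)): drop {truck_at(t2,depot)}, keep {pkg_at(p1,gate)}, require {truck_at(t2,hub)}
    → {pkg_at(p1,gate), truck_at(t2,hub)}
  through step 3 (drive(t2,portA,hub)): drop {truck_at(t2,hub)}, keep {pkg_at(p1,gate)}, require {truck_at(t2,portA)}
    → {pkg_at(p1,gate), truck_at(t2,portA)}
  through step 2 (drive(t2,gate,portA)): drop {truck_at(t2,portA)}, keep {pkg_at(p1,gate)}, require {truck_at(t2,gate)}
    → {pkg_at(p1,gate), truck_at(t2,gate)}
  through step 1 (drive(t2,portA,gate)): drop {truck_at(t2,gate)}, keep {pkg_at(p1,gate)}, require {truck_at(t2,portA)}
    → {pkg_at(p1,gate), truck_at(t2,portA)}

== RESULT ==
["pkg_at(p1,gate)", "truck_at(t2,portA)"]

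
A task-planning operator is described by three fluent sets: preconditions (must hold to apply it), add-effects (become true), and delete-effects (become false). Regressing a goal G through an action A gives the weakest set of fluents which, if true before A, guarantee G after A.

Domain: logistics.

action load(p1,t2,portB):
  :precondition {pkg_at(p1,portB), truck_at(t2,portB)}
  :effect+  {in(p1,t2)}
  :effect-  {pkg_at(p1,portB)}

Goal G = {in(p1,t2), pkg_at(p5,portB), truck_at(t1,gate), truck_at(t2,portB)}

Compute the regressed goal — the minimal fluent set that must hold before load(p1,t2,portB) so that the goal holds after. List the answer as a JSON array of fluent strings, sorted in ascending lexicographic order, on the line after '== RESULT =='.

Regress:
  G ∩ del = {}  (empty — regression defined)
  G \ add = {in(p1,t2), pkg_at(p5,portB), truck_at(t1,gate), truck_at(t2,portB)} \ {in(p1,t2)} = {pkg_at(p5,portB), truck_at(t1,gate), truck_at(t2,portB)}
  ∪ pre   = {pkg_at(p5,portB), truck_at(t1,gate), truck_at(t2,portB)} ∪ {pkg_at(p1,portB), truck_at(t2,portB)}
          = {pkg_at(p1,portB), pkg_at(p5,portB), truck_at(t1,gate), truck_at(t2,portB)}

== RESULT ==
["pkg_at(p1,portB)", "pkg_at(p5,portB)", "truck_at(t1,gate)", "truck_at(t2,portB)"]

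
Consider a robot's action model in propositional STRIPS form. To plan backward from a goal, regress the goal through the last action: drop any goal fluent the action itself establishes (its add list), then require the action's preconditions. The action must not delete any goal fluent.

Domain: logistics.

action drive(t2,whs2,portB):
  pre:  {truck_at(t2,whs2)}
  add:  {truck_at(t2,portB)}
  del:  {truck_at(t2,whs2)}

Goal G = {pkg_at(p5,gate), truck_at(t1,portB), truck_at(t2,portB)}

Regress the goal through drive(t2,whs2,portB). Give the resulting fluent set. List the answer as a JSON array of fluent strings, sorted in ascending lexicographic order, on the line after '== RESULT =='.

Compute (G \ add) ∪ pre:
  G ∩ del = {}  (empty — regression defined)
  G \ add = {pkg_at(p5,gate), truck_at(t1,portB), truck_at(t2,portB)} \ {truck_at(t2,portB)} = {pkg_at(p5,gate), truck_at(t1,portB)}
  ∪ pre   = {pkg_at(p5,gate), truck_at(t1,portB)} ∪ {truck_at(t2,whs2)}
          = {pkg_at(p5,gate), truck_at(t1,portB), truck_at(t2,whs2)}

== RESULT ==
["pkg_at(p5,gate)", "truck_at(t1,portB)", "truck_at(t2,whs2)"]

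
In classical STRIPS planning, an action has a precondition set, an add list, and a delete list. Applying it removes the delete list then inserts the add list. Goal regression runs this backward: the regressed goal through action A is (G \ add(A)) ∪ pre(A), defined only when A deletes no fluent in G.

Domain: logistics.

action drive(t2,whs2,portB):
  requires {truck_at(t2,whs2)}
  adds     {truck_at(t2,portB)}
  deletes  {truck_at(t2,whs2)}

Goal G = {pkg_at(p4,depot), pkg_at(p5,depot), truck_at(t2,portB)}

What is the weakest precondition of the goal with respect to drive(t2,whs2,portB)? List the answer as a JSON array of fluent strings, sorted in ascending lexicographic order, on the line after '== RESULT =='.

Regress:
  G ∩ del = {}  (empty — regression defined)
  G \ add = {pkg_at(p4,depot), pkg_at(p5,depot), truck_at(t2,portB)} \ {truck_at(t2,portB)} = {pkg_at(p4,depot), pkg_at(p5,depot)}
  ∪ pre   = {pkg_at(p4,depot), pkg_at(p5,depot)} ∪ {truck_at(t2,whs2)}
          = {pkg_at(p4,depot), pkg_at(p5,depot), truck_at(t2,whs2)}

== RESULT ==
["pkg_at(p4,depot)", "pkg_at(p5,depot)", "truck_at(t2,whs2)"]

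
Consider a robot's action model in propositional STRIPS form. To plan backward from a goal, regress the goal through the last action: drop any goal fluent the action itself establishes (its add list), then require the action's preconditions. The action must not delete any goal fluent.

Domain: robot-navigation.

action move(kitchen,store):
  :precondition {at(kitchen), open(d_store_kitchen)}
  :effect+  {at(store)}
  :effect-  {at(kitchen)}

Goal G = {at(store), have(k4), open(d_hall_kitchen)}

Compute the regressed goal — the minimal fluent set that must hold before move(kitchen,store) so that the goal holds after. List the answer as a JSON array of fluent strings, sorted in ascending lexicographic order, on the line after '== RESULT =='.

Compute (G \ add) ∪ pre:
  G ∩ del = {}  (empty — regression defined)
  G \ add = {at(store), have(k4), open(d_hall_kitchen)} \ {at(store)} = {have(k4), open(d_hall_kitchen)}
  ∪ pre   = {have(k4), open(d_hall_kitchen)} ∪ {at(kitchen), open(d_store_kitchen)}
          = {at(kitchen), have(k4), open(d_hall_kitchen), open(d_store_kitchen)}

== RESULT ==
["at(kitchen)", "have(k4)", "open(d_hall_kitchen)", "open(d_store_kitchen)"]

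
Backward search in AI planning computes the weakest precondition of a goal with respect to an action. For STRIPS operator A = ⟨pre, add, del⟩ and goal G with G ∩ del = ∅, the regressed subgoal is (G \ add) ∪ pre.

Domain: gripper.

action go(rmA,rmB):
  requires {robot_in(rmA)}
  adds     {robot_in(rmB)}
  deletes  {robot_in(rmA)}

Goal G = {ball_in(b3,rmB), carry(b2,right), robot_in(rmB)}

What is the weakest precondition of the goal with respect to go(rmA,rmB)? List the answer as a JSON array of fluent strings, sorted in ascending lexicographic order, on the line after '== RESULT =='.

Compute (G \ add) ∪ pre:
  G ∩ del = {}  (empty — regression defined)
  G \ add = {ball_in(b3,rmB), carry(b2,right), robot_in(rmB)} \ {robot_in(rmB)} = {ball_in(b3,rmB), carry(b2,right)}
  ∪ pre   = {ball_in(b3,rmB), carry(b2,right)} ∪ {robot_in(rmA)}
          = {ball_in(b3,rmB), carry(b2,right), robot_in(rmA)}

== RESULT ==
["ball_in(b3,rmB)", "carry(b2,right)", "robot_in(rmA)"]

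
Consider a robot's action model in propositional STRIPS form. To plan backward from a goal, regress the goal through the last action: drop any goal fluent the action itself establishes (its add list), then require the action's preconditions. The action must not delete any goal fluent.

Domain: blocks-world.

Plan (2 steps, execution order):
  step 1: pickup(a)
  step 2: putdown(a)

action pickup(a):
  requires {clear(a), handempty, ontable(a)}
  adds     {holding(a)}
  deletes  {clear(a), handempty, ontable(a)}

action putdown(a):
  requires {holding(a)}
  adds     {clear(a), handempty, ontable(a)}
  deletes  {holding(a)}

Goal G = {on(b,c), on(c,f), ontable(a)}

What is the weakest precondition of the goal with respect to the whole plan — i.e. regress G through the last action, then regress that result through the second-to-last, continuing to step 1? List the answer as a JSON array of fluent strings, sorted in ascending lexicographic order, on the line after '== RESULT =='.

Regress step by step:
  through step 2 (putdown(a)): drop {ontable(a)}, keep {on(b,c), on(c,f)}, require {holding(a)}
    → {holding(a), on(b,c), on(c,f)}
  through step 1 (pickup(a)): drop {holding(a)}, keep {on(b,c), on(c,f)}, require {clear(a), handempty, ontable(a)}
    → {clear(a), handempty, on(b,c), on(c,f), ontable(a)}

== RESULT ==
["clear(a)", "handempty", "on(b,c)", "on(c,f)", "ontable(a)"]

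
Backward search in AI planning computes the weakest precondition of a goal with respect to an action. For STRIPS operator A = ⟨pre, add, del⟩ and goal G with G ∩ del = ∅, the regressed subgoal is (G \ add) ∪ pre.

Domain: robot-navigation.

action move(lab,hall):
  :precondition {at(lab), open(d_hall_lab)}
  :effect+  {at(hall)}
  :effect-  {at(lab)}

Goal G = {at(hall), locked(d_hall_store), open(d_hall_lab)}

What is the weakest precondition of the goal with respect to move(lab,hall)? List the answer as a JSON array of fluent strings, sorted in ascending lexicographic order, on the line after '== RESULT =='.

Compute (G \ add) ∪ pre:
  G ∩ del = {}  (empty — regression defined)
  G \ add = {at(hall), locked(d_hall_store), open(d_hall_lab)} \ {at(hall)} = {locked(d_hall_store), open(d_hall_lab)}
  ∪ pre   = {locked(d_hall_store), open(d_hall_lab)} ∪ {at(lab), open(d_hall_lab)}
          = {at(lab), locked(d_hall_store), open(d_hall_lab)}

== RESULT ==
["at(lab)", "locked(d_hall_store)", "open(d_hall_lab)"]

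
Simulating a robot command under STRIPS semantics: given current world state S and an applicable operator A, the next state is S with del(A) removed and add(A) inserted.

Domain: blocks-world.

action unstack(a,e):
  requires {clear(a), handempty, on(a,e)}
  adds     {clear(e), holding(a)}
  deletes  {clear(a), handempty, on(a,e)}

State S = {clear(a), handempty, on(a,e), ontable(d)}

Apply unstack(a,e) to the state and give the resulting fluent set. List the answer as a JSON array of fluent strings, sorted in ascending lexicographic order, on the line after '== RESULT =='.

Compute (S \ del) ∪ add:
  pre ⊆ S: {clear(a), handempty, on(a,e)} ⊆ S  — applicable
  S \ del = {ontable(d)}
  ∪ add   = {clear(e), holding(a), ontable(d)}

== RESULT ==
["clear(e)", "holding(a)", "ontable(d)"]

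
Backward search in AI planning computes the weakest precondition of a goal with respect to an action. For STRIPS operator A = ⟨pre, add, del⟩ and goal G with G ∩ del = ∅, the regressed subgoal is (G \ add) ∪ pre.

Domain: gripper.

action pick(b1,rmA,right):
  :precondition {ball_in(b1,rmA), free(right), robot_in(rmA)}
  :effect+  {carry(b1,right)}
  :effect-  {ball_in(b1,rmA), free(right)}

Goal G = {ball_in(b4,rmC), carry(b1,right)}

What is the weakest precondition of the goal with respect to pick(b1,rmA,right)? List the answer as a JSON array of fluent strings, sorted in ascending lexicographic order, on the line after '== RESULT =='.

Regress:
  G ∩ del = {}  (empty — regression defined)
  G \ add = {ball_in(b4,rmC), carry(b1,right)} \ {carry(b1,right)} = {ball_in(b4,rmC)}
  ∪ pre   = {ball_in(b4,rmC)} ∪ {ball_in(b1,rmA), free(right), robot_in(rmA)}
          = {ball_in(b1,rmA), ball_in(b4,rmC), free(right), robot_in(rmA)}

== RESULT ==
["ball_in(b1,rmA)", "ball_in(b4,rmC)", "free(right)", "robot_in(rmA)"]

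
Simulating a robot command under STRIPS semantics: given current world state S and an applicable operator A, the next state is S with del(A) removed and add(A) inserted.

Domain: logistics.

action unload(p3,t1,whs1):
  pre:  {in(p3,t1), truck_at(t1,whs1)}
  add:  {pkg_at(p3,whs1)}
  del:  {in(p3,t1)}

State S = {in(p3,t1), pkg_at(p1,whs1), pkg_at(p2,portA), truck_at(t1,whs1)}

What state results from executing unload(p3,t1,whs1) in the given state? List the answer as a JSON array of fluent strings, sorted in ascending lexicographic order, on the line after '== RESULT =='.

Compute (S \ del) ∪ add:
  pre ⊆ S: {in(p3,t1), truck_at(t1,whs1)} ⊆ S  — applicable
  S \ del = {pkg_at(p1,whs1), pkg_at(p2,portA), truck_at(t1,whs1)}
  ∪ add   = {pkg_at(p1,whs1), pkg_at(p2,portA), pkg_at(p3,whs1), truck_at(t1,whs1)}

== RESULT ==
["pkg_at(p1,whs1)", "pkg_at(p2,portA)", "pkg_at(p3,whs1)", "truck_at(t1,whs1)"]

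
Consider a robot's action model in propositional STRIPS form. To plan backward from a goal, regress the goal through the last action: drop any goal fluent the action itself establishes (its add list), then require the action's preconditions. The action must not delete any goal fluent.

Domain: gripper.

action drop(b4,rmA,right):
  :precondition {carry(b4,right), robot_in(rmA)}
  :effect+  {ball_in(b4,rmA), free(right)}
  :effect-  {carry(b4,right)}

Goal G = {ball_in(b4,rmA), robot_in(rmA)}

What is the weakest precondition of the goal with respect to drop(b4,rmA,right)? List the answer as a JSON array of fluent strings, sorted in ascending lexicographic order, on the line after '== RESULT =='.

Compute (G \ add) ∪ pre:
  G ∩ del = {}  (empty — regression defined)
  G \ add = {ball_in(b4,rmA), robot_in(rmA)} \ {ball_in(b4,rmA), free(right)} = {robot_in(rmA)}
  ∪ pre   = {robot_in(rmA)} ∪ {carry(b4,right), robot_in(rmA)}
          = {carry(b4,right), robot_in(rmA)}

== RESULT ==
["carry(b4,right)", "robot_in(rmA)"]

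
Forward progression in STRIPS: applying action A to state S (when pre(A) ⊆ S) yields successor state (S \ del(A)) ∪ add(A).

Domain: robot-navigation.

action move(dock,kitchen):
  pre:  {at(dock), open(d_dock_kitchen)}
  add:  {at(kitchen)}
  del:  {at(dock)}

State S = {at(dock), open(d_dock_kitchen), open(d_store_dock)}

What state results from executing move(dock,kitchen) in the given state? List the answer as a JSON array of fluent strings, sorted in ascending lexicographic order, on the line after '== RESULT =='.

Compute (S \ del) ∪ add:
  pre ⊆ S: {at(dock), open(d_dock_kitchen)} ⊆ S  — applicable
  S \ del = {open(d_dock_kitchen), open(d_store_dock)}
  ∪ add   = {at(kitchen), open(d_dock_kitchen), open(d_store_dock)}

== RESULT ==
["at(kitchen)", "open(d_dock_kitchen)", "open(d_store_dock)"]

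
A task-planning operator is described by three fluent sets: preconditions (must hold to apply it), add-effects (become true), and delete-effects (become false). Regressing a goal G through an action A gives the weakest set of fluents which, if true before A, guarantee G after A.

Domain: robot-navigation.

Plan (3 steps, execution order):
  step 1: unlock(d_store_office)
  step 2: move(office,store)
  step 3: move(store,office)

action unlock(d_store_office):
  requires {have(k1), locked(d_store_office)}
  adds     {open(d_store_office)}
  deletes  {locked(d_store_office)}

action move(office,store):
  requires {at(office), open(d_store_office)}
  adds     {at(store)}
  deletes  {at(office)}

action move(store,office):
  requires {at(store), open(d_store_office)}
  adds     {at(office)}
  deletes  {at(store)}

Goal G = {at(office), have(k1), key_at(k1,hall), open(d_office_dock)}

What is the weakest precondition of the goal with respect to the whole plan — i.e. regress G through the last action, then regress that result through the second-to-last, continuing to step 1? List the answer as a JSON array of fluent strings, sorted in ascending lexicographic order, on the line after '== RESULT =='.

Regress step by step:
  through step 3 (move(store,office)): drop {at(office)}, keep {have(k1), key_at(k1,hall), open(d_office_dock)}, require {at(store), open(d_store_office)}
    → {at(store), have(k1), key_at(k1,hall), open(d_office_dock), open(d_store_office)}
  through step 2 (move(office,store)): drop {at(store)}, keep {have(k1), key_at(k1,hall), open(d_office_dock), open(d_store_office)}, require {at(office), open(d_store_office)}
    → {at(office), have(k1), key_at(k1,hall), open(d_office_dock), open(d_store_office)}
  through step 1 (unlock(d_store_office)): drop {open(d_store_office)}, keep {at(office), have(k1), key_at(k1,hall), open(d_office_dock)}, require {have(k1), locked(d_store_office)}
    → {at(office), have(k1), key_at(k1,hall), locked(d_store_office), open(d_office_dock)}

== RESULT ==
["at(office)", "have(k1)", "key_at(k1,hall)", "locked(d_store_office)", "open(d_office_dock)"]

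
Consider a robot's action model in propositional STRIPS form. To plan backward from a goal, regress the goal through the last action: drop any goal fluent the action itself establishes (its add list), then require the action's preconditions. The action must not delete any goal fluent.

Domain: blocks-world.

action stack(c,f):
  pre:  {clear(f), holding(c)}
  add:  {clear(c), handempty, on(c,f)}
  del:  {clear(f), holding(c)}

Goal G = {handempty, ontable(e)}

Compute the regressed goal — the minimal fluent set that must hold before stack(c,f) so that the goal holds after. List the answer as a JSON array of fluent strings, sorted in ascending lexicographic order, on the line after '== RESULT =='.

Compute (G \ add) ∪ pre:
  G ∩ del = {}  (empty — regression defined)
  G \ add = {handempty, ontable(e)} \ {clear(c), handempty, on(c,f)} = {ontable(e)}
  ∪ pre   = {ontable(e)} ∪ {clear(f), holding(c)}
          = {clear(f), holding(c), ontable(e)}

== RESULT ==
["clear(f)", "holding(c)", "ontable(e)"]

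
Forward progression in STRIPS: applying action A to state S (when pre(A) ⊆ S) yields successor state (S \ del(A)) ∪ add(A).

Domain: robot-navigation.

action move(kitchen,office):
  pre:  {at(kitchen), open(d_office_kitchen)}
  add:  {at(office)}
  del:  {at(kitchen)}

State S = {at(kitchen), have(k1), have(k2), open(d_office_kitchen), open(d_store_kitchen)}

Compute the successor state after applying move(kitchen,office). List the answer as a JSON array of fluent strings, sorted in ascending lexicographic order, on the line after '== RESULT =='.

Compute (S \ del) ∪ add:
  pre ⊆ S: {at(kitchen), open(d_office_kitchen)} ⊆ S  — applicable
  S \ del = {have(k1), have(k2), open(d_office_kitchen), open(d_store_kitchen)}
  ∪ add   = {at(office), have(k1), have(k2), open(d_office_kitchen), open(d_store_kitchen)}

== RESULT ==
["at(office)", "have(k1)", "have(k2)", "open(d_office_kitchen)", "open(d_store_kitchen)"]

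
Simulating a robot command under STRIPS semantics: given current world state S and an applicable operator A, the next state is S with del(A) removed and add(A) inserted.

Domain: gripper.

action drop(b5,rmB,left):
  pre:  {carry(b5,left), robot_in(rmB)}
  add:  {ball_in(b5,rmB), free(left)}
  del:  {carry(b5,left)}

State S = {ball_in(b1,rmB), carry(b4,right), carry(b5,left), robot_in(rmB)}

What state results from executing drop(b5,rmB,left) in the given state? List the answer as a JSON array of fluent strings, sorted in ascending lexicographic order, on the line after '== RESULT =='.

Progress:
  pre ⊆ S: {carry(b5,left), robot_in(rmB)} ⊆ S  — applicable
  S \ del = {ball_in(b1,rmB), carry(b4,right), robot_in(rmB)}
  ∪ add   = {ball_in(b1,rmB), ball_in(b5,rmB), carry(b4,right), free(left), robot_in(rmB)}

== RESULT ==
["ball_in(b1,rmB)", "ball_in(b5,rmB)", "carry(b4,right)", "free(left)", "robot_in(rmB)"]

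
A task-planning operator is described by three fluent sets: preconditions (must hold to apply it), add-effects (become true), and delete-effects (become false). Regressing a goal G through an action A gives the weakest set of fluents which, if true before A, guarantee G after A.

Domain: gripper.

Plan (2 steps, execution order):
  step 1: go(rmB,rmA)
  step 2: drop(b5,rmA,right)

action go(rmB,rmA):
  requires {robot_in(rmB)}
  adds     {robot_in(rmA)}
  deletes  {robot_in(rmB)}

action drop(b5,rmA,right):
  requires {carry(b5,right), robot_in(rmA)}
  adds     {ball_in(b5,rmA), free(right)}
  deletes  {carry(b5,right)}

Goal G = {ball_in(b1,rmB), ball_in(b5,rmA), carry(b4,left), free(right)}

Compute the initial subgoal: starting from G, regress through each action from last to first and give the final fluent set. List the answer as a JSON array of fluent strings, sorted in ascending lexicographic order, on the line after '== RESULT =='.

Regress step by step:
  through step 2 (drop(b5,rmA,right)): drop {ball_in(b5,rmA), free(right)}, keep {ball_in(b1,rmB), carry(b4,left)}, require {carry(b5,right), robot_in(rmA)}
    → {ball_in(b1,rmB), carry(b4,left), carry(b5,right), robot_in(rmA)}
  through step 1 (go(rmB,rmA)): drop {robot_in(rmA)}, keep {ball_in(b1,rmB), carry(b4,left), carry(b5,right)}, require {robot_in(rmB)}
    → {ball_in(b1,rmB), carry(b4,left), carry(b5,right), robot_in(rmB)}

== RESULT ==
["ball_in(b1,rmB)", "carry(b4,left)", "carry(b5,right)", "robot_in(rmB)"]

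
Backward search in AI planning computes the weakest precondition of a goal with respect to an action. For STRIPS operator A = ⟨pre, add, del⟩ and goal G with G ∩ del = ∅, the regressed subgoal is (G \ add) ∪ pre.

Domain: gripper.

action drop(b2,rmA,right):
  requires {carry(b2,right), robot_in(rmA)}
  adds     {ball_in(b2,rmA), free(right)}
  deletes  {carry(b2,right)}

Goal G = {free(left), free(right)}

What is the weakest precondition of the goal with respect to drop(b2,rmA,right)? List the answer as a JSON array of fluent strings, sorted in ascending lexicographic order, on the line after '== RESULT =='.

Compute (G \ add) ∪ pre:
  G ∩ del = {}  (empty — regression defined)
  G \ add = {free(left), free(right)} \ {ball_in(b2,rmA), free(right)} = {free(left)}
  ∪ pre   = {free(left)} ∪ {carry(b2,right), robot_in(rmA)}
          = {carry(b2,right), free(left), robot_in(rmA)}

== RESULT ==
["carry(b2,right)", "free(left)", "robot_in(rmA)"]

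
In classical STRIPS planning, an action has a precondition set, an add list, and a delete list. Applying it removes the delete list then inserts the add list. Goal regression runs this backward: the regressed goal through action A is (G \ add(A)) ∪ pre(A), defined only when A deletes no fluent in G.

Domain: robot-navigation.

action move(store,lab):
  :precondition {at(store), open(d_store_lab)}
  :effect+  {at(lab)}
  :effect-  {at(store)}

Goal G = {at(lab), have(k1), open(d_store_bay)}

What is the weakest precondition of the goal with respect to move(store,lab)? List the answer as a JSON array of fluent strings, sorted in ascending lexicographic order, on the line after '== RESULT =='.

Compute (G \ add) ∪ pre:
  G ∩ del = {}  (empty — regression defined)
  G \ add = {at(lab), have(k1), open(d_store_bay)} \ {at(lab)} = {have(k1), open(d_store_bay)}
  ∪ pre   = {have(k1), open(d_store_bay)} ∪ {at(store), open(d_store_lab)}
          = {at(store), have(k1), open(d_store_bay), open(d_store_lab)}

== RESULT ==
["at(store)", "have(k1)", "open(d_store_bay)", "open(d_store_lab)"]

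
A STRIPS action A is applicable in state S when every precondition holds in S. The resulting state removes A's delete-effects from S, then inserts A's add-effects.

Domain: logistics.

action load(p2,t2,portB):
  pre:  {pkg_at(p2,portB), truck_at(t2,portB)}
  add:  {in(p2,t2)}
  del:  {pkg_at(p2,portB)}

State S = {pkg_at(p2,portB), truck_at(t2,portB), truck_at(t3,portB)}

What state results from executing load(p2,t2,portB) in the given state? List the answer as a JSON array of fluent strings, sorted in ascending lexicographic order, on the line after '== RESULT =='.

Compute (S \ del) ∪ add:
  pre ⊆ S: {pkg_at(p2,portB), truck_at(t2,portB)} ⊆ S  — applicable
  S \ del = {truck_at(t2,portB), truck_at(t3,portB)}
  ∪ add   = {in(p2,t2), truck_at(t2,portB), truck_at(t3,portB)}

== RESULT ==
["in(p2,t2)", "truck_at(t2,portB)", "truck_at(t3,portB)"]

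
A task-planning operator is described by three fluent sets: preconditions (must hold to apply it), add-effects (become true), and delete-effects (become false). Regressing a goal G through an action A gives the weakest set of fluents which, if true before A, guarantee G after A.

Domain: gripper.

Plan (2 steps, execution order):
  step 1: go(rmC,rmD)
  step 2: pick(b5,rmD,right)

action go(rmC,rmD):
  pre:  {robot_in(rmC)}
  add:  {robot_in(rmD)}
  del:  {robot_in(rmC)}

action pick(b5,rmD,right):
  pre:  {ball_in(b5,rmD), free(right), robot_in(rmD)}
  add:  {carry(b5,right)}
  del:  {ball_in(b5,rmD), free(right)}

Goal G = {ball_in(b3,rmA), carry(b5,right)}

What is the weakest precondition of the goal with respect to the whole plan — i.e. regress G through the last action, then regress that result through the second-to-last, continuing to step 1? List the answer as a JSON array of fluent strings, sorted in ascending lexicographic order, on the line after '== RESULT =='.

Work backward from the goal:
  through step 2 (pick(b5,rmD,right)): drop {carry(b5,right)}, keep {ball_in(b3,rmA)}, require {ball_in(b5,rmD), free(right), robot_in(rmD)}
    → {ball_in(b3,rmA), ball_in(b5,rmD), free(right), robot_in(rmD)}
  through step 1 (go(rmC,rmD)): drop {robot_in(rmD)}, keep {ball_in(b3,rmA), ball_in(b5,rmD), free(right)}, require {robot_in(rmC)}
    → {ball_in(b3,rmA), ball_in(b5,rmD), free(right), robot_in(rmC)}

== RESULT ==
["ball_in(b3,rmA)", "ball_in(b5,rmD)", "free(right)", "robot_in(rmC)"]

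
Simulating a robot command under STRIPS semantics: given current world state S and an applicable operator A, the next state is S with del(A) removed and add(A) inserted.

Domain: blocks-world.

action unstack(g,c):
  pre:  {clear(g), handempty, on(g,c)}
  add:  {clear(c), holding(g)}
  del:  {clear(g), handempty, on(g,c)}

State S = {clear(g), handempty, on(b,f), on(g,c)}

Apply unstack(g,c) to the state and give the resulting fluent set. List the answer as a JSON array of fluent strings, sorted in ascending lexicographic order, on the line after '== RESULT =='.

Progress:
  pre ⊆ S: {clear(g), handempty, on(g,c)} ⊆ S  — applicable
  S \ del = {on(b,f)}
  ∪ add   = {clear(c), holding(g), on(b,f)}

== RESULT ==
["clear(c)", "holding(g)", "on(b,f)"]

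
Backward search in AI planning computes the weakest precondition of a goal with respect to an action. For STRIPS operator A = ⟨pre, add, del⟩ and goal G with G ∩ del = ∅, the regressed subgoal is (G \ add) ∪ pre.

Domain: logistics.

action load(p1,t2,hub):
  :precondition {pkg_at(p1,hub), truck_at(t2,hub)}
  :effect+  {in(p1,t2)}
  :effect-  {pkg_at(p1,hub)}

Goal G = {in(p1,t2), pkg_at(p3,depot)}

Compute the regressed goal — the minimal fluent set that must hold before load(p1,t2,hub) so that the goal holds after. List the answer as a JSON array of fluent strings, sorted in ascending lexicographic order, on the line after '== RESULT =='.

Compute (G \ add) ∪ pre:
  G ∩ del = {}  (empty — regression defined)
  G \ add = {in(p1,t2), pkg_at(p3,depot)} \ {in(p1,t2)} = {pkg_at(p3,depot)}
  ∪ pre   = {pkg_at(p3,depot)} ∪ {pkg_at(p1,hub), truck_at(t2,hub)}
          = {pkg_at(p1,hub), pkg_at(p3,depot), truck_at(t2,hub)}

== RESULT ==
["pkg_at(p1,hub)", "pkg_at(p3,depot)", "truck_at(t2,hub)"]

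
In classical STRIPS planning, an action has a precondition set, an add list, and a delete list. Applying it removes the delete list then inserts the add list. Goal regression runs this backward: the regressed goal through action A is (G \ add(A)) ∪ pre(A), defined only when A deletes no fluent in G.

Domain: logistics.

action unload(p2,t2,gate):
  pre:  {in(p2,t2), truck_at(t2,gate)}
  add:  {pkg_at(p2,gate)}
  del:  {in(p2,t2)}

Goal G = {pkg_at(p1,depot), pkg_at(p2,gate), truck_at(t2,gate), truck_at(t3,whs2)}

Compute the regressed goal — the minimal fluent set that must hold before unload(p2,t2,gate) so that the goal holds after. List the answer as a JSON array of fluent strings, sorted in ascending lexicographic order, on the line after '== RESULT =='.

Compute (G \ add) ∪ pre:
  G ∩ del = {}  (empty — regression defined)
  G \ add = {pkg_at(p1,depot), pkg_at(p2,gate), truck_at(t2,gate), truck_at(t3,whs2)} \ {pkg_at(p2,gate)} = {pkg_at(p1,depot), truck_at(t2,gate), truck_at(t3,whs2)}
  ∪ pre   = {pkg_at(p1,depot), truck_at(t2,gate), truck_at(t3,whs2)} ∪ {in(p2,t2), truck_at(t2,gate)}
          = {in(p2,t2), pkg_at(p1,depot), truck_at(t2,gate), truck_at(t3,whs2)}

== RESULT ==
["in(p2,t2)", "pkg_at(p1,depot)", "truck_at(t2,gate)", "truck_at(t3,whs2)"]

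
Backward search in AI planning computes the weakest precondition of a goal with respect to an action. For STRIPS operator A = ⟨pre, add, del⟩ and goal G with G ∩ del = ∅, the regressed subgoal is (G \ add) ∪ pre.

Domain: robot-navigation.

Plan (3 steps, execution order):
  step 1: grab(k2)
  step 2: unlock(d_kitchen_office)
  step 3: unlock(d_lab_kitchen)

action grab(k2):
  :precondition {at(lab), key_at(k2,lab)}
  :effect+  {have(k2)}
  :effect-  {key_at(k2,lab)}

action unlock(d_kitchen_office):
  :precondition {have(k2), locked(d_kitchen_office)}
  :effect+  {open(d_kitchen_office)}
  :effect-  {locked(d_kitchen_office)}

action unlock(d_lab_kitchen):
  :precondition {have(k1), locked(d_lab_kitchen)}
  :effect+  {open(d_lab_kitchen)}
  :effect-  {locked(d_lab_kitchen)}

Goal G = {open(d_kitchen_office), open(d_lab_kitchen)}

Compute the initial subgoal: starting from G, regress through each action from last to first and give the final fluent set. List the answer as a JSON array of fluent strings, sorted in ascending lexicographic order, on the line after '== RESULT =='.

Work backward from the goal:
  through step 3 (unlock(d_lab_kitchen)): drop {open(d_lab_kitchen)}, keep {open(d_kitchen_office)}, require {have(k1), locked(d_lab_kitchen)}
    → {have(k1), locked(d_lab_kitchen), open(d_kitchen_office)}
  through step 2 (unlock(d_kitchen_office)): drop {open(d_kitchen_office)}, keep {have(k1), locked(d_lab_kitchen)}, require {have(k2), locked(d_kitchen_office)}
    → {have(k1), have(k2), locked(d_kitchen_office), locked(d_lab_kitchen)}
  through step 1 (grab(k2)): drop {have(k2)}, keep {have(k1), locked(d_kitchen_office), locked(d_lab_kitchen)}, require {at(lab), key_at(k2,lab)}
    → {at(lab), have(k1), key_at(k2,lab), locked(d_kitchen_office), locked(d_lab_kitchen)}

== RESULT ==
["at(lab)", "have(k1)", "key_at(k2,lab)", "locked(d_kitchen_office)", "locked(d_lab_kitchen)"]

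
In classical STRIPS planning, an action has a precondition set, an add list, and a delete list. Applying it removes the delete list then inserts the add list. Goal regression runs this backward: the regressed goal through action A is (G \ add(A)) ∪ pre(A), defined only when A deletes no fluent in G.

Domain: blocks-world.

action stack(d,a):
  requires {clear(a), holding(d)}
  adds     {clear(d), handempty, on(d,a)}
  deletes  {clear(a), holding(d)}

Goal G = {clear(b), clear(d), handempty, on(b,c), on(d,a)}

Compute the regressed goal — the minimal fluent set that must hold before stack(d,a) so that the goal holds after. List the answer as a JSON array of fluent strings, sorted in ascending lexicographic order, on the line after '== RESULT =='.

Compute (G \ add) ∪ pre:
  G ∩ del = {}  (empty — regression defined)
  G \ add = {clear(b), clear(d), handempty, on(b,c), on(d,a)} \ {clear(d), handempty, on(d,a)} = {clear(b), on(b,c)}
  ∪ pre   = {clear(b), on(b,c)} ∪ {clear(a), holding(d)}
          = {clear(a), clear(b), holding(d), on(b,c)}

== RESULT ==
["clear(a)", "clear(b)", "holding(d)", "on(b,c)"]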